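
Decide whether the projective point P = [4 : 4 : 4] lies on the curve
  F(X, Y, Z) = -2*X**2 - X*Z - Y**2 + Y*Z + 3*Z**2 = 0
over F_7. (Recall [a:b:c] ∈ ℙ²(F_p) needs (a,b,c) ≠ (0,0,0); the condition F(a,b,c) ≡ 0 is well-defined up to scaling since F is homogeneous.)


F(4,4,4) ≡ 0 (mod 7); P is on the curve.

Evaluate F(4, 4, 4) term-by-term (mod 7).
  -2*X**2 ↦ -2·16·1·1 = -32
  -X*Z ↦ -1·4·1·4 = -16
  -Y**2 ↦ -1·1·16·1 = -16
  Y*Z ↦ 1·1·4·4 = 16
  3*Z**2 ↦ 3·1·1·16 = 48
Sum: F(4, 4, 4) = (-32) + (-16) + (-16) + (16) + (48) = 0.
Reducing mod 7: 0 ≡ 0 (mod 7).
Since F(a, b, c) ≡ 0 (mod 7), P lies on the curve.


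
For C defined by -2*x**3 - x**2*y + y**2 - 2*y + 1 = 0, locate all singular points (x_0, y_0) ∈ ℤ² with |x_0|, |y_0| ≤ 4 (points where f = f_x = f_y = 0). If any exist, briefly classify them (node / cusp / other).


Singular points: {(0, 1)}; classification: node.

Compute partial derivatives:
  f_x = -6*x**2 - 2*x*y.
  f_y = -x**2 + 2*y - 2.
Scan x_0 ∈ {−4, ..., 4}. For each x_0, f_y(x_0, y) is a polynomial in y; find its integer roots y ∈ {−4, ..., 4}, then test f_x and f at those candidates.
  x = -4: f_y(-4, y) = 2*y - 18; no integer root y with |y| ≤ 4.
  x = -3: f_y(-3, y) = 2*y - 11; no integer root y with |y| ≤ 4.
  x = -2: f_y(-2, y) = 2*y - 6; vanishes at y ∈ {3}. (-2, 3): f_x = -12 ≠ 0.
  x = -1: f_y(-1, y) = 2*y - 3; no integer root y with |y| ≤ 4.
  x = 0: f_y(0, y) = 2*y - 2; vanishes at y ∈ {1}. (0, 1): f_x = 0, f = 0 — SINGULAR.
  x = 1: f_y(1, y) = 2*y - 3; no integer root y with |y| ≤ 4.
  x = 2: f_y(2, y) = 2*y - 6; vanishes at y ∈ {3}. (2, 3): f_x = -36 ≠ 0.
  x = 3: f_y(3, y) = 2*y - 11; no integer root y with |y| ≤ 4.
  x = 4: f_y(4, y) = 2*y - 18; no integer root y with |y| ≤ 4.
Only singular point on the grid: (0, 1).
Classify: substitute x = 0 + u, y = 1 + v and expand: f = -2*u**3 - u**2*v - u**2 + v**2.
No constant or linear terms (consistent with a singular point). Quadratic part: -u**2 + v**2. Cubic part: -2*u**3 - u**2*v.
The quadratic part v**2 - u**2 = (v − u)(v + u) splits into two distinct linear factors, so there are two distinct tangent lines y − 1 = ±(x − 0) — this is a node (ordinary double point).
Classification: node.


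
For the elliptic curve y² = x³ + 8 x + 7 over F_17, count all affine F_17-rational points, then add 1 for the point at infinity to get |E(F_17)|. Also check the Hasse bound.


Affine points = {(1, 4), (1, 13), (4, 1), (4, 16), (5, 6), (5, 11), (6, 4), (6, 13), (7, 7), (7, 10), (9, 3), (9, 14), (10, 4), (10, 13), (11, 7), (11, 10), (13, 8), (13, 9), (15, 0), (16, 7), (16, 10)}; affine count = 21; |E(F_17)| = 22.

Discriminant check: Δ ∝ 4a³ + 27b² = 4·8³ + 27·7² = 4·512 + 27·49 ≡ 5 (mod 17). Nonzero ⇒ E is nonsingular.
For each x ∈ F_17, compute rhs = x³ + 8·x + 7 mod 17, then count y ∈ F_17 with y² ≡ rhs.
  x = 0: rhs = 7, matching y values: none (0 points).
  x = 1: rhs = 16, matching y values: 4, 13 (2 points).
  x = 2: rhs = 14, matching y values: none (0 points).
  x = 3: rhs = 7, matching y values: none (0 points).
  x = 4: rhs = 1, matching y values: 1, 16 (2 points).
  x = 5: rhs = 2, matching y values: 6, 11 (2 points).
  x = 6: rhs = 16, matching y values: 4, 13 (2 points).
  x = 7: rhs = 15, matching y values: 7, 10 (2 points).
  x = 8: rhs = 5, matching y values: none (0 points).
  x = 9: rhs = 9, matching y values: 3, 14 (2 points).
  x = 10: rhs = 16, matching y values: 4, 13 (2 points).
  x = 11: rhs = 15, matching y values: 7, 10 (2 points).
  x = 12: rhs = 12, matching y values: none (0 points).
  x = 13: rhs = 13, matching y values: 8, 9 (2 points).
  x = 14: rhs = 7, matching y values: none (0 points).
  x = 15: rhs = 0, matching y values: 0 (1 points).
  x = 16: rhs = 15, matching y values: 7, 10 (2 points).
Total affine count: 21.
Full point count |E(F_17)| = 21 + 1 = 22.
Hasse bound: |22 − (17+1)| = |4| = 4 ≤ 2√17 ≈ 8.2462 ✓.


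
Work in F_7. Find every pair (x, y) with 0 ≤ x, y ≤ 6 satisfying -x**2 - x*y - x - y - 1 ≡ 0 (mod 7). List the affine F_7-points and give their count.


Affine F_7-points: {(0, 6), (1, 2), (2, 0), (3, 2), (4, 0), (5, 3)}; count = 6.

For each of the 49 pairs (x, y) ∈ F_7², evaluate f(x, y) mod 7. Record the zeros.
  x = 0: [0↦6, 1↦5, 2↦4, 3↦3, 4↦2, 5↦1, 6↦0]  zeros at y ∈ {6}
  x = 1: [0↦4, 1↦2, 2↦0, 3↦5, 4↦3, 5↦1, 6↦6]  zeros at y ∈ {2}
  x = 2: [0↦0, 1↦4, 2↦1, 3↦5, 4↦2, 5↦6, 6↦3]  zeros at y ∈ {0}
  x = 3: [0↦1, 1↦4, 2↦0, 3↦3, 4↦6, 5↦2, 6↦5]  zeros at y ∈ {2}
  x = 4: [0↦0, 1↦2, 2↦4, 3↦6, 4↦1, 5↦3, 6↦5]  zeros at y ∈ {0}
  x = 5: [0↦4, 1↦5, 2↦6, 3↦0, 4↦1, 5↦2, 6↦3]  zeros at y ∈ {3}
  x = 6: [0↦6, 1↦6, 2↦6, 3↦6, 4↦6, 5↦6, 6↦6]  zeros at y ∈ ∅
Collecting zeros: affine points = {(0, 6), (1, 2), (2, 0), (3, 2), (4, 0), (5, 3)}.
Total count |C(F_7)_aff| = 6.


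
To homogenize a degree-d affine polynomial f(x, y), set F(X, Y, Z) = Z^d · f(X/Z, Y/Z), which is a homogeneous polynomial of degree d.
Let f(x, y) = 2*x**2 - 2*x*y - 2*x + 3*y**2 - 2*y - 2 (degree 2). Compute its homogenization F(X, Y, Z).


F(X, Y, Z) = 2*X**2 - 2*X*Y - 2*X*Z + 3*Y**2 - 2*Y*Z - 2*Z**2

deg(f) = 2.
Substitute x = X/Z, y = Y/Z into f, then multiply by Z^2.
  monomial 2·x^2·y^0 ↦ 2·X^2·Y^0·Z^0.
  monomial -2·x^1·y^1 ↦ -2·X^1·Y^1·Z^0.
  monomial -2·x^1·y^0 ↦ -2·X^1·Y^0·Z^1.
  monomial 3·x^0·y^2 ↦ 3·X^0·Y^2·Z^0.
  monomial -2·x^0·y^1 ↦ -2·X^0·Y^1·Z^1.
  monomial -2·x^0·y^0 ↦ -2·X^0·Y^0·Z^2.
Collecting: F(X, Y, Z) = 2*X**2 - 2*X*Y - 2*X*Z + 3*Y**2 - 2*Y*Z - 2*Z**2.


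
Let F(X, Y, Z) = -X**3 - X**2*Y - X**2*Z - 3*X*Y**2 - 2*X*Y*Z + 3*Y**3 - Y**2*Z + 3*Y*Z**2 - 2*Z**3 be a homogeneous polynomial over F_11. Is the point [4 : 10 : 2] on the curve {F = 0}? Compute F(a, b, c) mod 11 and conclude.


F(4,10,2) ≡ 1 (mod 11); P is NOT on the curve.

Evaluate F(4, 10, 2) term-by-term (mod 11).
  -X**3 ↦ -1·64·1·1 = -64
  -X**2*Y ↦ -1·16·10·1 = -160
  -X**2*Z ↦ -1·16·1·2 = -32
  -3*X*Y**2 ↦ -3·4·100·1 = -1200
  -2*X*Y*Z ↦ -2·4·10·2 = -160
  3*Y**3 ↦ 3·1·1000·1 = 3000
  -Y**2*Z ↦ -1·1·100·2 = -200
  3*Y*Z**2 ↦ 3·1·10·4 = 120
  -2*Z**3 ↦ -2·1·1·8 = -16
Sum: F(4, 10, 2) = (-64) + (-160) + (-32) + (-1200) + (-160) + (3000) + (-200) + (120) + (-16) = 1288.
Reducing mod 11: 1288 ≡ 1 (mod 11).
Since F(a, b, c) ≡ 1 ≠ 0 (mod 11), P does NOT lie on the curve.


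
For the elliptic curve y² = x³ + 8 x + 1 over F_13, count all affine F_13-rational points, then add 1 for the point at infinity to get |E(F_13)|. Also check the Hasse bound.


Affine points = {(0, 1), (0, 12), (1, 6), (1, 7), (2, 5), (2, 8), (3, 0), (5, 6), (5, 7), (7, 6), (7, 7), (9, 3), (9, 10), (11, 4), (11, 9)}; affine count = 15; |E(F_13)| = 16.

Discriminant check: Δ ∝ 4a³ + 27b² = 4·8³ + 27·1² = 4·512 + 27·1 ≡ 8 (mod 13). Nonzero ⇒ E is nonsingular.
For each x ∈ F_13, compute rhs = x³ + 8·x + 1 mod 13, then count y ∈ F_13 with y² ≡ rhs.
  x = 0: rhs = 1, matching y values: 1, 12 (2 points).
  x = 1: rhs = 10, matching y values: 6, 7 (2 points).
  x = 2: rhs = 12, matching y values: 5, 8 (2 points).
  x = 3: rhs = 0, matching y values: 0 (1 points).
  x = 4: rhs = 6, matching y values: none (0 points).
  x = 5: rhs = 10, matching y values: 6, 7 (2 points).
  x = 6: rhs = 5, matching y values: none (0 points).
  x = 7: rhs = 10, matching y values: 6, 7 (2 points).
  x = 8: rhs = 5, matching y values: none (0 points).
  x = 9: rhs = 9, matching y values: 3, 10 (2 points).
  x = 10: rhs = 2, matching y values: none (0 points).
  x = 11: rhs = 3, matching y values: 4, 9 (2 points).
  x = 12: rhs = 5, matching y values: none (0 points).
Total affine count: 15.
Full point count |E(F_13)| = 15 + 1 = 16.
Hasse bound: |16 − (13+1)| = |2| = 2 ≤ 2√13 ≈ 7.2111 ✓.


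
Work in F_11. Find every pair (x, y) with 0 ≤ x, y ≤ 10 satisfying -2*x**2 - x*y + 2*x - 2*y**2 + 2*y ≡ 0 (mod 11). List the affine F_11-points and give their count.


Affine F_11-points: {(0, 0), (0, 1), (1, 0), (1, 6), (2, 3), (2, 8), (3, 2), (3, 3), (6, 1), (6, 8), (8, 2), (8, 6)}; count = 12.

For each of the 121 pairs (x, y) ∈ F_11², evaluate f(x, y) mod 11. Record the zeros.
  x = 0: [0↦0, 1↦0, 2↦7, 3↦10, 4↦9, 5↦4, 6↦6, 7↦4, 8↦9, 9↦10, 10↦7]  zeros at y ∈ {0, 1}
  x = 1: [0↦0, 1↦10, 2↦5, 3↦7, 4↦5, 5↦10, 6↦0, 7↦8, 8↦1, 9↦1, 10↦8]  zeros at y ∈ {0, 6}
  x = 2: [0↦7, 1↦5, 2↦10, 3↦0, 4↦8, 5↦1, 6↦1, 7↦8, 8↦0, 9↦10, 10↦5]  zeros at y ∈ {3, 8}
  x = 3: [0↦10, 1↦7, 2↦0, 3↦0, 4↦7, 5↦10, 6↦9, 7↦4, 8↦6, 9↦4, 10↦9]  zeros at y ∈ {2, 3}
  x = 4: [0↦9, 1↦5, 2↦8, 3↦7, 4↦2, 5↦4, 6↦2, 7↦7, 8↦8, 9↦5, 10↦9]  zeros at y ∈ ∅
  x = 5: [0↦4, 1↦10, 2↦1, 3↦10, 4↦4, 5↦5, 6↦2, 7↦6, 8↦6, 9↦2, 10↦5]  zeros at y ∈ ∅
  x = 6: [0↦6, 1↦0, 2↦1, 3↦9, 4↦2, 5↦2, 6↦9, 7↦1, 8↦0, 9↦6, 10↦8]  zeros at y ∈ {1, 8}
  x = 7: [0↦4, 1↦8, 2↦8, 3↦4, 4↦7, 5↦6, 6↦1, 7↦3, 8↦1, 9↦6, 10↦7]  zeros at y ∈ ∅
  x = 8: [0↦9, 1↦1, 2↦0, 3↦6, 4↦8, 5↦6, 6↦0, 7↦1, 8↦9, 9↦2, 10↦2]  zeros at y ∈ {2, 6}
  x = 9: [0↦10, 1↦1, 2↦10, 3↦4, 4↦5, 5↦2, 6↦6, 7↦6, 8↦2, 9↦5, 10↦4]  zeros at y ∈ ∅
  x = 10: [0↦7, 1↦8, 2↦5, 3↦9, 4↦9, 5↦5, 6↦8, 7↦7, 8↦2, 9↦4, 10↦2]  zeros at y ∈ ∅
Collecting zeros: affine points = {(0, 0), (0, 1), (1, 0), (1, 6), (2, 3), (2, 8), (3, 2), (3, 3), (6, 1), (6, 8), (8, 2), (8, 6)}.
Total count |C(F_11)_aff| = 12.


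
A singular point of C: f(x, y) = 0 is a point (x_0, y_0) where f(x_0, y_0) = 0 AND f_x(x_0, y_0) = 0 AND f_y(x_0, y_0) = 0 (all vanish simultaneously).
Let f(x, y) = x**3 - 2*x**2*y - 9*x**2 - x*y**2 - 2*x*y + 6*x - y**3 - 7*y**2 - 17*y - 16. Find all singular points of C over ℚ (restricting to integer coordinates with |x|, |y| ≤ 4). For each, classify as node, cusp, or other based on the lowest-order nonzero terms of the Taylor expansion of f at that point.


Singular points: {(1, -3)}; classification: cusp.

Compute partial derivatives:
  f_x = 3*x**2 - 4*x*y - 18*x - y**2 - 2*y + 6.
  f_y = -2*x**2 - 2*x*y - 2*x - 3*y**2 - 14*y - 17.
Scan x_0 ∈ {−4, ..., 4}. For each x_0, f_y(x_0, y) is a polynomial in y; find its integer roots y ∈ {−4, ..., 4}, then test f_x and f at those candidates.
  x = -4: f_y(-4, y) = -3*y**2 - 6*y - 41; no integer root y with |y| ≤ 4.
  x = -3: f_y(-3, y) = -3*y**2 - 8*y - 29; no integer root y with |y| ≤ 4.
  x = -2: f_y(-2, y) = -3*y**2 - 10*y - 21; no integer root y with |y| ≤ 4.
  x = -1: f_y(-1, y) = -3*y**2 - 12*y - 17; no integer root y with |y| ≤ 4.
  x = 0: f_y(0, y) = -3*y**2 - 14*y - 17; no integer root y with |y| ≤ 4.
  x = 1: f_y(1, y) = -3*y**2 - 16*y - 21; vanishes at y ∈ {-3}. (1, -3): f_x = 0, f = 0 — SINGULAR.
  x = 2: f_y(2, y) = -3*y**2 - 18*y - 29; no integer root y with |y| ≤ 4.
  x = 3: f_y(3, y) = -3*y**2 - 20*y - 41; no integer root y with |y| ≤ 4.
  x = 4: f_y(4, y) = -3*y**2 - 22*y - 57; no integer root y with |y| ≤ 4.
Only singular point on the grid: (1, -3).
Classify: substitute x = 1 + u, y = -3 + v and expand: f = u**3 - 2*u**2*v - u*v**2 - v**3 + v**2.
No constant or linear terms (consistent with a singular point). Quadratic part: v**2. Cubic part: u**3 - 2*u**2*v - u*v**2 - v**3.
The quadratic part v**2 is a perfect square, so there is a single (double) tangent line v = 0, i.e. y = -3. Restricting the cubic part to that line (v = 0) leaves u**3 ≠ 0, so f is not divisible by v and the branch is v² ≈ -u**3 to lowest order — this is a cusp.
Classification: cusp.


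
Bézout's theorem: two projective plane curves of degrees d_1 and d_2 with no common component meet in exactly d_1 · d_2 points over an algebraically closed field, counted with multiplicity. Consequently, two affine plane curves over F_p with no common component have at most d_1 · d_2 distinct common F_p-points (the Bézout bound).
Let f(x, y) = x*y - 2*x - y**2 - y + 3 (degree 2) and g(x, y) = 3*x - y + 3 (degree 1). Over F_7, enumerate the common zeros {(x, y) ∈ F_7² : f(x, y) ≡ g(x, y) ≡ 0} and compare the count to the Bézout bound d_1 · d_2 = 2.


Common zeros: {(1, 6), (5, 4)}; count = 2; Bézout bound = 2.

deg(f) = 2, deg(g) = 1, so Bézout bound = 2.
Scan x ∈ F_7. For each x, list the y ∈ F_7 with f(x, y) ≡ 0 and those with g(x, y) ≡ 0 (mod 7); the common zeros in that column are the intersection.
  x = 0: f ≡ 0 at y ∈ ∅; g ≡ 0 at y ∈ {3}; common: ∅.
  x = 1: f ≡ 0 at y ∈ {1, 6}; g ≡ 0 at y ∈ {6}; common: {6}.
  x = 2: f ≡ 0 at y ∈ {3, 5}; g ≡ 0 at y ∈ {2}; common: ∅.
  x = 3: f ≡ 0 at y ∈ ∅; g ≡ 0 at y ∈ {5}; common: ∅.
  x = 4: f ≡ 0 at y ∈ ∅; g ≡ 0 at y ∈ {1}; common: ∅.
  x = 5: f ≡ 0 at y ∈ {0, 4}; g ≡ 0 at y ∈ {4}; common: {4}.
  x = 6: f ≡ 0 at y ∈ ∅; g ≡ 0 at y ∈ {0}; common: ∅.
Collecting: common zeros = {(1, 6), (5, 4)}, so the count is 2.
Comparison with the Bézout bound: 2 ≤ 2 = deg(f)·deg(g), as expected for curves with no common component (the bound is attained).


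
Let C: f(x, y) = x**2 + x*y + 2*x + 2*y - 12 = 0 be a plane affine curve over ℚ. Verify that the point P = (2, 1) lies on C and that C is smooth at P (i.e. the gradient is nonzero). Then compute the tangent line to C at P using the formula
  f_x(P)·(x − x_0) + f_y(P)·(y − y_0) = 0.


Tangent line at P: 7*x + 4*y - 18 = 0.

Step 1: f(2, 1) = 0, so P lies on C.
Step 2: partial derivatives
  f_x(x, y) = 2*x + y + 2, f_y(x, y) = x + 2.
  f_x(P) = 7, f_y(P) = 4 (gradient nonzero, so P is smooth).
Step 3: tangent line at P: 7·(x − 2) + 4·(y − 1) = 0.
Expanding: 7*x + 4*y - 18 = 0.


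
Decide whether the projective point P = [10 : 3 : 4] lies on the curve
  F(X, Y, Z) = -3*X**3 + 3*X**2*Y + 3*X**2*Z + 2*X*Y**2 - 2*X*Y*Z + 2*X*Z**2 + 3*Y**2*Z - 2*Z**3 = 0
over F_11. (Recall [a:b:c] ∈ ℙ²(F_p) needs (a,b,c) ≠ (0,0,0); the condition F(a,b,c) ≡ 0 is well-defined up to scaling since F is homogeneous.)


F(10,3,4) ≡ 0 (mod 11); P is on the curve.

Evaluate F(10, 3, 4) term-by-term (mod 11).
  -3*X**3 ↦ -3·1000·1·1 = -3000
  3*X**2*Y ↦ 3·100·3·1 = 900
  3*X**2*Z ↦ 3·100·1·4 = 1200
  2*X*Y**2 ↦ 2·10·9·1 = 180
  -2*X*Y*Z ↦ -2·10·3·4 = -240
  2*X*Z**2 ↦ 2·10·1·16 = 320
  3*Y**2*Z ↦ 3·1·9·4 = 108
  -2*Z**3 ↦ -2·1·1·64 = -128
Sum: F(10, 3, 4) = (-3000) + (900) + (1200) + (180) + (-240) + (320) + (108) + (-128) = -660.
Reducing mod 11: -660 ≡ 0 (mod 11).
Since F(a, b, c) ≡ 0 (mod 11), P lies on the curve.


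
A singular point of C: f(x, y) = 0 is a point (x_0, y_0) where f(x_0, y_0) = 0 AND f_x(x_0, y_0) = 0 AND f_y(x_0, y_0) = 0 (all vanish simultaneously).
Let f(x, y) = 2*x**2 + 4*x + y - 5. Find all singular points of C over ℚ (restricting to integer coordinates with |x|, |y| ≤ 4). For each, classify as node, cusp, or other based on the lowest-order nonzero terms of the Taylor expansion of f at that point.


No singular points in the scanned grid; C is smooth there.

Compute partial derivatives:
  f_x = 4*x + 4.
  f_y = 1.
f_y = 1 is a nonzero constant, so f_y never vanishes: no point (x, y) can satisfy f = f_x = f_y = 0. In particular no (x, y) ∈ {−4, ..., 4}² is singular; the curve is smooth.


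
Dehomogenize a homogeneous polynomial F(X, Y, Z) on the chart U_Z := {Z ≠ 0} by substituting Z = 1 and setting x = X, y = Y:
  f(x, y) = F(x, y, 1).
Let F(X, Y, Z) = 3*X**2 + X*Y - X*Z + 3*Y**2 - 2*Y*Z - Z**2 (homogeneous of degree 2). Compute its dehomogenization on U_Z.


f(x, y) = 3*x**2 + x*y - x + 3*y**2 - 2*y - 1

On U_Z we set Z = 1. Each monomial c·X^i·Y^j·Z^k in F becomes c·x^i·y^j·1^k = c·x^i·y^j.
Substituting Z = 1: F(X, Y, 1) = 3*x**2 + x*y - x + 3*y**2 - 2*y - 1.
Note: deg(f) ≤ deg(F) = 2; strict inequality happens when F is divisible by Z (lost terms).


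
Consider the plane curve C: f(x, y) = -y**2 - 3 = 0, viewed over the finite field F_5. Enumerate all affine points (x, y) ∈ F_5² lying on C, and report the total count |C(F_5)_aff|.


Affine F_5-points: ∅; count = 0.

For each of the 25 pairs (x, y) ∈ F_5², evaluate f(x, y) mod 5. Record the zeros.
  x = 0: [0↦2, 1↦1, 2↦3, 3↦3, 4↦1]  zeros at y ∈ ∅
  x = 1: [0↦2, 1↦1, 2↦3, 3↦3, 4↦1]  zeros at y ∈ ∅
  x = 2: [0↦2, 1↦1, 2↦3, 3↦3, 4↦1]  zeros at y ∈ ∅
  x = 3: [0↦2, 1↦1, 2↦3, 3↦3, 4↦1]  zeros at y ∈ ∅
  x = 4: [0↦2, 1↦1, 2↦3, 3↦3, 4↦1]  zeros at y ∈ ∅
Collecting zeros: affine points = ∅.
Total count |C(F_5)_aff| = 0.


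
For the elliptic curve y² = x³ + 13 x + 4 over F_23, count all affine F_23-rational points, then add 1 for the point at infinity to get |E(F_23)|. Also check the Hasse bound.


Affine points = {(0, 2), (0, 21), (1, 8), (1, 15), (3, 1), (3, 22), (7, 1), (7, 22), (11, 11), (11, 12), (12, 5), (12, 18), (13, 1), (13, 22), (14, 3), (14, 20), (15, 3), (15, 20), (17, 3), (17, 20), (19, 7), (19, 16), (21, 4), (21, 19), (22, 6), (22, 17)}; affine count = 26; |E(F_23)| = 27.

Discriminant check: Δ ∝ 4a³ + 27b² = 4·13³ + 27·4² = 4·2197 + 27·16 ≡ 20 (mod 23). Nonzero ⇒ E is nonsingular.
For each x ∈ F_23, compute rhs = x³ + 13·x + 4 mod 23, then count y ∈ F_23 with y² ≡ rhs.
  x = 0: rhs = 4, matching y values: 2, 21 (2 points).
  x = 1: rhs = 18, matching y values: 8, 15 (2 points).
  x = 2: rhs = 15, matching y values: none (0 points).
  x = 3: rhs = 1, matching y values: 1, 22 (2 points).
  x = 4: rhs = 5, matching y values: none (0 points).
  x = 5: rhs = 10, matching y values: none (0 points).
  x = 6: rhs = 22, matching y values: none (0 points).
  x = 7: rhs = 1, matching y values: 1, 22 (2 points).
  x = 8: rhs = 22, matching y values: none (0 points).
  x = 9: rhs = 22, matching y values: none (0 points).
  x = 10: rhs = 7, matching y values: none (0 points).
  x = 11: rhs = 6, matching y values: 11, 12 (2 points).
  x = 12: rhs = 2, matching y values: 5, 18 (2 points).
  x = 13: rhs = 1, matching y values: 1, 22 (2 points).
  x = 14: rhs = 9, matching y values: 3, 20 (2 points).
  x = 15: rhs = 9, matching y values: 3, 20 (2 points).
  x = 16: rhs = 7, matching y values: none (0 points).
  x = 17: rhs = 9, matching y values: 3, 20 (2 points).
  x = 18: rhs = 21, matching y values: none (0 points).
  x = 19: rhs = 3, matching y values: 7, 16 (2 points).
  x = 20: rhs = 7, matching y values: none (0 points).
  x = 21: rhs = 16, matching y values: 4, 19 (2 points).
  x = 22: rhs = 13, matching y values: 6, 17 (2 points).
Total affine count: 26.
Full point count |E(F_23)| = 26 + 1 = 27.
Hasse bound: |27 − (23+1)| = |3| = 3 ≤ 2√23 ≈ 9.5917 ✓.


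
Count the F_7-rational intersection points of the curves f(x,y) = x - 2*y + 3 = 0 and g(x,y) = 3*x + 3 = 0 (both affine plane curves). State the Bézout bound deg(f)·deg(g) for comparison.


Common zeros: {(6, 1)}; count = 1; Bézout bound = 1.

deg(f) = 1, deg(g) = 1, so Bézout bound = 1.
Scan x ∈ F_7. For each x, list the y ∈ F_7 with f(x, y) ≡ 0 and those with g(x, y) ≡ 0 (mod 7); the common zeros in that column are the intersection.
  x = 0: f ≡ 0 at y ∈ {5}; g ≡ 0 at y ∈ ∅; common: ∅.
  x = 1: f ≡ 0 at y ∈ {2}; g ≡ 0 at y ∈ ∅; common: ∅.
  x = 2: f ≡ 0 at y ∈ {6}; g ≡ 0 at y ∈ ∅; common: ∅.
  x = 3: f ≡ 0 at y ∈ {3}; g ≡ 0 at y ∈ ∅; common: ∅.
  x = 4: f ≡ 0 at y ∈ {0}; g ≡ 0 at y ∈ ∅; common: ∅.
  x = 5: f ≡ 0 at y ∈ {4}; g ≡ 0 at y ∈ ∅; common: ∅.
  x = 6: f ≡ 0 at y ∈ {1}; g ≡ 0 at y ∈ {0, 1, 2, 3, 4, 5, 6}; common: {1}.
Collecting: common zeros = {(6, 1)}, so the count is 1.
Comparison with the Bézout bound: 1 ≤ 1 = deg(f)·deg(g), as expected for curves with no common component (the bound is attained).


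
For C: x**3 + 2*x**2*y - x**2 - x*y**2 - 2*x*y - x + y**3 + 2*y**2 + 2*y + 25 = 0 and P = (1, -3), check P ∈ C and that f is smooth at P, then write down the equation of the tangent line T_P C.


Tangent line at P: -15*x + 23*y + 84 = 0.

Step 1: f(1, -3) = 0, so P lies on C.
Step 2: partial derivatives
  f_x(x, y) = 3*x**2 + 4*x*y - 2*x - y**2 - 2*y - 1, f_y(x, y) = 2*x**2 - 2*x*y - 2*x + 3*y**2 + 4*y + 2.
  f_x(P) = -15, f_y(P) = 23 (gradient nonzero, so P is smooth).
Step 3: tangent line at P: -15·(x − 1) + 23·(y − -3) = 0.
Expanding: -15*x + 23*y + 84 = 0.


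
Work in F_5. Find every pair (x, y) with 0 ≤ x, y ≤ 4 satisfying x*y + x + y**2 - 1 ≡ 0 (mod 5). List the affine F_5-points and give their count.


Affine F_5-points: {(0, 1), (0, 4), (1, 0), (1, 4), (2, 4), (3, 3), (3, 4), (4, 2), (4, 4)}; count = 9.

For each of the 25 pairs (x, y) ∈ F_5², evaluate f(x, y) mod 5. Record the zeros.
  x = 0: [0↦4, 1↦0, 2↦3, 3↦3, 4↦0]  zeros at y ∈ {1, 4}
  x = 1: [0↦0, 1↦2, 2↦1, 3↦2, 4↦0]  zeros at y ∈ {0, 4}
  x = 2: [0↦1, 1↦4, 2↦4, 3↦1, 4↦0]  zeros at y ∈ {4}
  x = 3: [0↦2, 1↦1, 2↦2, 3↦0, 4↦0]  zeros at y ∈ {3, 4}
  x = 4: [0↦3, 1↦3, 2↦0, 3↦4, 4↦0]  zeros at y ∈ {2, 4}
Collecting zeros: affine points = {(0, 1), (0, 4), (1, 0), (1, 4), (2, 4), (3, 3), (3, 4), (4, 2), (4, 4)}.
Total count |C(F_5)_aff| = 9.


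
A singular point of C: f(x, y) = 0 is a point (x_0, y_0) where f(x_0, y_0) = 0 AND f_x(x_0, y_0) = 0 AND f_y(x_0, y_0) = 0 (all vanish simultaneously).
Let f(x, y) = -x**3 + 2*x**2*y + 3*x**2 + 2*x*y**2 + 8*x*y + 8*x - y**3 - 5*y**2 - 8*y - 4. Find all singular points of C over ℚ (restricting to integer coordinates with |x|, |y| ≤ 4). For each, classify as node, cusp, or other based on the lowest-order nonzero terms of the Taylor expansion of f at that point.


Singular points: {(0, -2)}; classification: node.

Compute partial derivatives:
  f_x = -3*x**2 + 4*x*y + 6*x + 2*y**2 + 8*y + 8.
  f_y = 2*x**2 + 4*x*y + 8*x - 3*y**2 - 10*y - 8.
Scan x_0 ∈ {−4, ..., 4}. For each x_0, f_y(x_0, y) is a polynomial in y; find its integer roots y ∈ {−4, ..., 4}, then test f_x and f at those candidates.
  x = -4: f_y(-4, y) = -3*y**2 - 26*y - 8; no integer root y with |y| ≤ 4.
  x = -3: f_y(-3, y) = -3*y**2 - 22*y - 14; no integer root y with |y| ≤ 4.
  x = -2: f_y(-2, y) = -3*y**2 - 18*y - 16; no integer root y with |y| ≤ 4.
  x = -1: f_y(-1, y) = -3*y**2 - 14*y - 14; no integer root y with |y| ≤ 4.
  x = 0: f_y(0, y) = -3*y**2 - 10*y - 8; vanishes at y ∈ {-2}. (0, -2): f_x = 0, f = 0 — SINGULAR.
  x = 1: f_y(1, y) = -3*y**2 - 6*y + 2; no integer root y with |y| ≤ 4.
  x = 2: f_y(2, y) = -3*y**2 - 2*y + 16; vanishes at y ∈ {2}. (2, 2): f_x = 48 ≠ 0.
  x = 3: f_y(3, y) = -3*y**2 + 2*y + 34; no integer root y with |y| ≤ 4.
  x = 4: f_y(4, y) = -3*y**2 + 6*y + 56; no integer root y with |y| ≤ 4.
Only singular point on the grid: (0, -2).
Classify: substitute x = 0 + u, y = -2 + v and expand: f = -u**3 + 2*u**2*v - u**2 + 2*u*v**2 - v**3 + v**2.
No constant or linear terms (consistent with a singular point). Quadratic part: -u**2 + v**2. Cubic part: -u**3 + 2*u**2*v + 2*u*v**2 - v**3.
The quadratic part v**2 - u**2 = (v − u)(v + u) splits into two distinct linear factors, so there are two distinct tangent lines y − -2 = ±(x − 0) — this is a node (ordinary double point).
Classification: node.


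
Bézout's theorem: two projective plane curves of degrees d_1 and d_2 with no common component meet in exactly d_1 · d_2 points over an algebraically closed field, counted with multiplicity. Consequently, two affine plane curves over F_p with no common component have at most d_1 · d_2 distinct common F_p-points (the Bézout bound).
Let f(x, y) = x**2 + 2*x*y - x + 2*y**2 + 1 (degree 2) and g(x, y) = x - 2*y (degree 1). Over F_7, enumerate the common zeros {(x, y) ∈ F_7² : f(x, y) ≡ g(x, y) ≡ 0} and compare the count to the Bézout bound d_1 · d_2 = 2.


Common zeros: ∅; count = 0; Bézout bound = 2.

deg(f) = 2, deg(g) = 1, so Bézout bound = 2.
Scan x ∈ F_7. For each x, list the y ∈ F_7 with f(x, y) ≡ 0 and those with g(x, y) ≡ 0 (mod 7); the common zeros in that column are the intersection.
  x = 0: f ≡ 0 at y ∈ ∅; g ≡ 0 at y ∈ {0}; common: ∅.
  x = 1: f ≡ 0 at y ∈ ∅; g ≡ 0 at y ∈ {4}; common: ∅.
  x = 2: f ≡ 0 at y ∈ ∅; g ≡ 0 at y ∈ {1}; common: ∅.
  x = 3: f ≡ 0 at y ∈ {0, 4}; g ≡ 0 at y ∈ {5}; common: ∅.
  x = 4: f ≡ 0 at y ∈ {4, 6}; g ≡ 0 at y ∈ {2}; common: ∅.
  x = 5: f ≡ 0 at y ∈ {0, 2}; g ≡ 0 at y ∈ {6}; common: ∅.
  x = 6: f ≡ 0 at y ∈ {2, 6}; g ≡ 0 at y ∈ {3}; common: ∅.
Collecting: common zeros = ∅, so the count is 0.
Comparison with the Bézout bound: 0 ≤ 2 = deg(f)·deg(g), as expected for curves with no common component (the affine F_7-count falls short of the bound because intersections may lie at infinity, over extension fields, or carry multiplicity).


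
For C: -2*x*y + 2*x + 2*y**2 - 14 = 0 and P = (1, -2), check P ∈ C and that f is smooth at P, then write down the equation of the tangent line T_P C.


Tangent line at P: 6*x - 10*y - 26 = 0.

Step 1: f(1, -2) = 0, so P lies on C.
Step 2: partial derivatives
  f_x(x, y) = 2 - 2*y, f_y(x, y) = -2*x + 4*y.
  f_x(P) = 6, f_y(P) = -10 (gradient nonzero, so P is smooth).
Step 3: tangent line at P: 6·(x − 1) + -10·(y − -2) = 0.
Expanding: 6*x - 10*y - 26 = 0.


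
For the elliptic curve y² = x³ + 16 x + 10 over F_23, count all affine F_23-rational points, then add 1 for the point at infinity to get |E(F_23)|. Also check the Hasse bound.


Affine points = {(1, 2), (1, 21), (2, 2), (2, 21), (3, 4), (3, 19), (4, 0), (5, 10), (5, 13), (6, 0), (8, 11), (8, 12), (9, 3), (9, 20), (13, 0), (18, 9), (18, 14), (20, 2), (20, 21), (21, 4), (21, 19), (22, 4), (22, 19)}; affine count = 23; |E(F_23)| = 24.

Discriminant check: Δ ∝ 4a³ + 27b² = 4·16³ + 27·10² = 4·4096 + 27·100 ≡ 17 (mod 23). Nonzero ⇒ E is nonsingular.
For each x ∈ F_23, compute rhs = x³ + 16·x + 10 mod 23, then count y ∈ F_23 with y² ≡ rhs.
  x = 0: rhs = 10, matching y values: none (0 points).
  x = 1: rhs = 4, matching y values: 2, 21 (2 points).
  x = 2: rhs = 4, matching y values: 2, 21 (2 points).
  x = 3: rhs = 16, matching y values: 4, 19 (2 points).
  x = 4: rhs = 0, matching y values: 0 (1 points).
  x = 5: rhs = 8, matching y values: 10, 13 (2 points).
  x = 6: rhs = 0, matching y values: 0 (1 points).
  x = 7: rhs = 5, matching y values: none (0 points).
  x = 8: rhs = 6, matching y values: 11, 12 (2 points).
  x = 9: rhs = 9, matching y values: 3, 20 (2 points).
  x = 10: rhs = 20, matching y values: none (0 points).
  x = 11: rhs = 22, matching y values: none (0 points).
  x = 12: rhs = 21, matching y values: none (0 points).
  x = 13: rhs = 0, matching y values: 0 (1 points).
  x = 14: rhs = 11, matching y values: none (0 points).
  x = 15: rhs = 14, matching y values: none (0 points).
  x = 16: rhs = 15, matching y values: none (0 points).
  x = 17: rhs = 20, matching y values: none (0 points).
  x = 18: rhs = 12, matching y values: 9, 14 (2 points).
  x = 19: rhs = 20, matching y values: none (0 points).
  x = 20: rhs = 4, matching y values: 2, 21 (2 points).
  x = 21: rhs = 16, matching y values: 4, 19 (2 points).
  x = 22: rhs = 16, matching y values: 4, 19 (2 points).
Total affine count: 23.
Full point count |E(F_23)| = 23 + 1 = 24.
Hasse bound: |24 − (23+1)| = |0| = 0 ≤ 2√23 ≈ 9.5917 ✓.


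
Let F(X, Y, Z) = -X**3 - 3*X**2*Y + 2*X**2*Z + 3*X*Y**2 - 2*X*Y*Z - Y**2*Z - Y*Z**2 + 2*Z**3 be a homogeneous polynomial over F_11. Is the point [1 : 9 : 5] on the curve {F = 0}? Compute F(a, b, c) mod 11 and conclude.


F(1,9,5) ≡ 8 (mod 11); P is NOT on the curve.

Evaluate F(1, 9, 5) term-by-term (mod 11).
  -X**3 ↦ -1·1·1·1 = -1
  -3*X**2*Y ↦ -3·1·9·1 = -27
  2*X**2*Z ↦ 2·1·1·5 = 10
  3*X*Y**2 ↦ 3·1·81·1 = 243
  -2*X*Y*Z ↦ -2·1·9·5 = -90
  -Y**2*Z ↦ -1·1·81·5 = -405
  -Y*Z**2 ↦ -1·1·9·25 = -225
  2*Z**3 ↦ 2·1·1·125 = 250
Sum: F(1, 9, 5) = (-1) + (-27) + (10) + (243) + (-90) + (-405) + (-225) + (250) = -245.
Reducing mod 11: -245 ≡ 8 (mod 11).
Since F(a, b, c) ≡ 8 ≠ 0 (mod 11), P does NOT lie on the curve.


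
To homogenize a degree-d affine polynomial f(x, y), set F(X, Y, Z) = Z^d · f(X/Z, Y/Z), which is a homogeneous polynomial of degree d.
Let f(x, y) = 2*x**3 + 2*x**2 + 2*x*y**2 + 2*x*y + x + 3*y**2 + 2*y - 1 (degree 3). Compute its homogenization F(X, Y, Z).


F(X, Y, Z) = 2*X**3 + 2*X**2*Z + 2*X*Y**2 + 2*X*Y*Z + X*Z**2 + 3*Y**2*Z + 2*Y*Z**2 - Z**3

deg(f) = 3.
Substitute x = X/Z, y = Y/Z into f, then multiply by Z^3.
  monomial 2·x^3·y^0 ↦ 2·X^3·Y^0·Z^0.
  monomial 2·x^2·y^0 ↦ 2·X^2·Y^0·Z^1.
  monomial 2·x^1·y^2 ↦ 2·X^1·Y^2·Z^0.
  monomial 2·x^1·y^1 ↦ 2·X^1·Y^1·Z^1.
  monomial 1·x^1·y^0 ↦ 1·X^1·Y^0·Z^2.
  monomial 3·x^0·y^2 ↦ 3·X^0·Y^2·Z^1.
  monomial 2·x^0·y^1 ↦ 2·X^0·Y^1·Z^2.
  monomial -1·x^0·y^0 ↦ -1·X^0·Y^0·Z^3.
Collecting: F(X, Y, Z) = 2*X**3 + 2*X**2*Z + 2*X*Y**2 + 2*X*Y*Z + X*Z**2 + 3*Y**2*Z + 2*Y*Z**2 - Z**3.


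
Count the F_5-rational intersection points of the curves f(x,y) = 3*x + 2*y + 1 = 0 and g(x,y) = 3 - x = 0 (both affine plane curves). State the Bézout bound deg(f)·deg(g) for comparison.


Common zeros: {(3, 0)}; count = 1; Bézout bound = 1.

deg(f) = 1, deg(g) = 1, so Bézout bound = 1.
Scan x ∈ F_5. For each x, list the y ∈ F_5 with f(x, y) ≡ 0 and those with g(x, y) ≡ 0 (mod 5); the common zeros in that column are the intersection.
  x = 0: f ≡ 0 at y ∈ {2}; g ≡ 0 at y ∈ ∅; common: ∅.
  x = 1: f ≡ 0 at y ∈ {3}; g ≡ 0 at y ∈ ∅; common: ∅.
  x = 2: f ≡ 0 at y ∈ {4}; g ≡ 0 at y ∈ ∅; common: ∅.
  x = 3: f ≡ 0 at y ∈ {0}; g ≡ 0 at y ∈ {0, 1, 2, 3, 4}; common: {0}.
  x = 4: f ≡ 0 at y ∈ {1}; g ≡ 0 at y ∈ ∅; common: ∅.
Collecting: common zeros = {(3, 0)}, so the count is 1.
Comparison with the Bézout bound: 1 ≤ 1 = deg(f)·deg(g), as expected for curves with no common component (the bound is attained).


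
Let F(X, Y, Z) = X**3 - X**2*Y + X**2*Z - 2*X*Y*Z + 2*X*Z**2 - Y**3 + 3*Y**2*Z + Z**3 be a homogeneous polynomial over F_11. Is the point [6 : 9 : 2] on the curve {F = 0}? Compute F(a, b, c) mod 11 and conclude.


F(6,9,2) ≡ 1 (mod 11); P is NOT on the curve.

Evaluate F(6, 9, 2) term-by-term (mod 11).
  X**3 ↦ 1·216·1·1 = 216
  -X**2*Y ↦ -1·36·9·1 = -324
  X**2*Z ↦ 1·36·1·2 = 72
  -2*X*Y*Z ↦ -2·6·9·2 = -216
  2*X*Z**2 ↦ 2·6·1·4 = 48
  -Y**3 ↦ -1·1·729·1 = -729
  3*Y**2*Z ↦ 3·1·81·2 = 486
  Z**3 ↦ 1·1·1·8 = 8
Sum: F(6, 9, 2) = (216) + (-324) + (72) + (-216) + (48) + (-729) + (486) + (8) = -439.
Reducing mod 11: -439 ≡ 1 (mod 11).
Since F(a, b, c) ≡ 1 ≠ 0 (mod 11), P does NOT lie on the curve.


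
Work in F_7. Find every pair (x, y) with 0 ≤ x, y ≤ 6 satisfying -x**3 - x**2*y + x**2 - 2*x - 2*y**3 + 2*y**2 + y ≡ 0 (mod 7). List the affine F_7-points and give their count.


Affine F_7-points: {(0, 0), (1, 4), (3, 3), (4, 0), (6, 5)}; count = 5.

For each of the 49 pairs (x, y) ∈ F_7², evaluate f(x, y) mod 7. Record the zeros.
  x = 0: [0↦0, 1↦1, 2↦1, 3↦2, 4↦6, 5↦1, 6↦3]  zeros at y ∈ {0}
  x = 1: [0↦5, 1↦5, 2↦4, 3↦4, 4↦0, 5↦1, 6↦2]  zeros at y ∈ {4}
  x = 2: [0↦6, 1↦3, 2↦6, 3↦3, 4↦3, 5↦1, 6↦6]  zeros at y ∈ ∅
  x = 3: [0↦4, 1↦3, 2↦1, 3↦0, 4↦2, 5↦2, 6↦2]  zeros at y ∈ {3}
  x = 4: [0↦0, 1↦6, 2↦4, 3↦3, 4↦5, 5↦5, 6↦5]  zeros at y ∈ {0}
  x = 5: [0↦2, 1↦6, 2↦2, 3↦6, 4↦6, 5↦4, 6↦2]  zeros at y ∈ ∅
  x = 6: [0↦4, 1↦4, 2↦3, 3↦3, 4↦6, 5↦0, 6↦1]  zeros at y ∈ {5}
Collecting zeros: affine points = {(0, 0), (1, 4), (3, 3), (4, 0), (6, 5)}.
Total count |C(F_7)_aff| = 5.


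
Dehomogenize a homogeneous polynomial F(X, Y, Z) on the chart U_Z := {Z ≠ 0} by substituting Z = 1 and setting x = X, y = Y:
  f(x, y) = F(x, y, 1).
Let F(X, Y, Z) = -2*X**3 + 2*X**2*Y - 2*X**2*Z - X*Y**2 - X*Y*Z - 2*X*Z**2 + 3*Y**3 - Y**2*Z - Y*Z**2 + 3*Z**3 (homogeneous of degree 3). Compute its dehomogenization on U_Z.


f(x, y) = -2*x**3 + 2*x**2*y - 2*x**2 - x*y**2 - x*y - 2*x + 3*y**3 - y**2 - y + 3

On U_Z we set Z = 1. Each monomial c·X^i·Y^j·Z^k in F becomes c·x^i·y^j·1^k = c·x^i·y^j.
Substituting Z = 1: F(X, Y, 1) = -2*x**3 + 2*x**2*y - 2*x**2 - x*y**2 - x*y - 2*x + 3*y**3 - y**2 - y + 3.
Note: deg(f) ≤ deg(F) = 3; strict inequality happens when F is divisible by Z (lost terms).


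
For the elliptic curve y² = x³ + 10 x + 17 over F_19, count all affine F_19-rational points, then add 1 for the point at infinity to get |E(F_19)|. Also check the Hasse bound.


Affine points = {(0, 6), (0, 13), (1, 3), (1, 16), (2, 8), (2, 11), (3, 6), (3, 13), (4, 8), (4, 11), (8, 1), (8, 18), (9, 0), (13, 8), (13, 11), (16, 6), (16, 13), (18, 5), (18, 14)}; affine count = 19; |E(F_19)| = 20.

Discriminant check: Δ ∝ 4a³ + 27b² = 4·10³ + 27·17² = 4·1000 + 27·289 ≡ 4 (mod 19). Nonzero ⇒ E is nonsingular.
For each x ∈ F_19, compute rhs = x³ + 10·x + 17 mod 19, then count y ∈ F_19 with y² ≡ rhs.
  x = 0: rhs = 17, matching y values: 6, 13 (2 points).
  x = 1: rhs = 9, matching y values: 3, 16 (2 points).
  x = 2: rhs = 7, matching y values: 8, 11 (2 points).
  x = 3: rhs = 17, matching y values: 6, 13 (2 points).
  x = 4: rhs = 7, matching y values: 8, 11 (2 points).
  x = 5: rhs = 2, matching y values: none (0 points).
  x = 6: rhs = 8, matching y values: none (0 points).
  x = 7: rhs = 12, matching y values: none (0 points).
  x = 8: rhs = 1, matching y values: 1, 18 (2 points).
  x = 9: rhs = 0, matching y values: 0 (1 points).
  x = 10: rhs = 15, matching y values: none (0 points).
  x = 11: rhs = 14, matching y values: none (0 points).
  x = 12: rhs = 3, matching y values: none (0 points).
  x = 13: rhs = 7, matching y values: 8, 11 (2 points).
  x = 14: rhs = 13, matching y values: none (0 points).
  x = 15: rhs = 8, matching y values: none (0 points).
  x = 16: rhs = 17, matching y values: 6, 13 (2 points).
  x = 17: rhs = 8, matching y values: none (0 points).
  x = 18: rhs = 6, matching y values: 5, 14 (2 points).
Total affine count: 19.
Full point count |E(F_19)| = 19 + 1 = 20.
Hasse bound: |20 − (19+1)| = |0| = 0 ≤ 2√19 ≈ 8.7178 ✓.


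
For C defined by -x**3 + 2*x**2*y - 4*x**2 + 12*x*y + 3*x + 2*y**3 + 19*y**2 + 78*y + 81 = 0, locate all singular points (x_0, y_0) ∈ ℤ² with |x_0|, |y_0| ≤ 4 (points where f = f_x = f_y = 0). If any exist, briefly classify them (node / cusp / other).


Singular points: {(-3, -3)}; classification: node.

Compute partial derivatives:
  f_x = -3*x**2 + 4*x*y - 8*x + 12*y + 3.
  f_y = 2*x**2 + 12*x + 6*y**2 + 38*y + 78.
Scan x_0 ∈ {−4, ..., 4}. For each x_0, f_y(x_0, y) is a polynomial in y; find its integer roots y ∈ {−4, ..., 4}, then test f_x and f at those candidates.
  x = -4: f_y(-4, y) = 6*y**2 + 38*y + 62; no integer root y with |y| ≤ 4.
  x = -3: f_y(-3, y) = 6*y**2 + 38*y + 60; vanishes at y ∈ {-3}. (-3, -3): f_x = 0, f = 0 — SINGULAR.
  x = -2: f_y(-2, y) = 6*y**2 + 38*y + 62; no integer root y with |y| ≤ 4.
  x = -1: f_y(-1, y) = 6*y**2 + 38*y + 68; no integer root y with |y| ≤ 4.
  x = 0: f_y(0, y) = 6*y**2 + 38*y + 78; no integer root y with |y| ≤ 4.
  x = 1: f_y(1, y) = 6*y**2 + 38*y + 92; no integer root y with |y| ≤ 4.
  x = 2: f_y(2, y) = 6*y**2 + 38*y + 110; no integer root y with |y| ≤ 4.
  x = 3: f_y(3, y) = 6*y**2 + 38*y + 132; no integer root y with |y| ≤ 4.
  x = 4: f_y(4, y) = 6*y**2 + 38*y + 158; no integer root y with |y| ≤ 4.
Only singular point on the grid: (-3, -3).
Classify: substitute x = -3 + u, y = -3 + v and expand: f = -u**3 + 2*u**2*v - u**2 + 2*v**3 + v**2.
No constant or linear terms (consistent with a singular point). Quadratic part: -u**2 + v**2. Cubic part: -u**3 + 2*u**2*v + 2*v**3.
The quadratic part v**2 - u**2 = (v − u)(v + u) splits into two distinct linear factors, so there are two distinct tangent lines y − -3 = ±(x − -3) — this is a node (ordinary double point).
Classification: node.


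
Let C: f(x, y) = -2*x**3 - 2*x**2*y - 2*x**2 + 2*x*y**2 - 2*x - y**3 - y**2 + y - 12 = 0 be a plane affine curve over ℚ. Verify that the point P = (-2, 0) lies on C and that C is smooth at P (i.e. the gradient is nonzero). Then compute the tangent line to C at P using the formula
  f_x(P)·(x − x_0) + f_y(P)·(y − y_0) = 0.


Tangent line at P: -18*x - 7*y - 36 = 0.

Step 1: f(-2, 0) = 0, so P lies on C.
Step 2: partial derivatives
  f_x(x, y) = -6*x**2 - 4*x*y - 4*x + 2*y**2 - 2, f_y(x, y) = -2*x**2 + 4*x*y - 3*y**2 - 2*y + 1.
  f_x(P) = -18, f_y(P) = -7 (gradient nonzero, so P is smooth).
Step 3: tangent line at P: -18·(x − -2) + -7·(y − 0) = 0.
Expanding: -18*x - 7*y - 36 = 0.


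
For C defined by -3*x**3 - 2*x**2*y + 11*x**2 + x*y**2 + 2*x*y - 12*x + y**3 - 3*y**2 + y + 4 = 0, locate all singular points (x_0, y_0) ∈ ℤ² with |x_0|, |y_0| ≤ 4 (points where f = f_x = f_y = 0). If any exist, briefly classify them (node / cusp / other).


Singular points: {(1, 1)}; classification: cusp.

Compute partial derivatives:
  f_x = -9*x**2 - 4*x*y + 22*x + y**2 + 2*y - 12.
  f_y = -2*x**2 + 2*x*y + 2*x + 3*y**2 - 6*y + 1.
Scan x_0 ∈ {−4, ..., 4}. For each x_0, f_y(x_0, y) is a polynomial in y; find its integer roots y ∈ {−4, ..., 4}, then test f_x and f at those candidates.
  x = -4: f_y(-4, y) = 3*y**2 - 14*y - 39; no integer root y with |y| ≤ 4.
  x = -3: f_y(-3, y) = 3*y**2 - 12*y - 23; no integer root y with |y| ≤ 4.
  x = -2: f_y(-2, y) = 3*y**2 - 10*y - 11; no integer root y with |y| ≤ 4.
  x = -1: f_y(-1, y) = 3*y**2 - 8*y - 3; vanishes at y ∈ {3}. (-1, 3): f_x = -16 ≠ 0.
  x = 0: f_y(0, y) = 3*y**2 - 6*y + 1; no integer root y with |y| ≤ 4.
  x = 1: f_y(1, y) = 3*y**2 - 4*y + 1; vanishes at y ∈ {1}. (1, 1): f_x = 0, f = 0 — SINGULAR.
  x = 2: f_y(2, y) = 3*y**2 - 2*y - 3; no integer root y with |y| ≤ 4.
  x = 3: f_y(3, y) = 3*y**2 - 11; no integer root y with |y| ≤ 4.
  x = 4: f_y(4, y) = 3*y**2 + 2*y - 23; no integer root y with |y| ≤ 4.
Only singular point on the grid: (1, 1).
Classify: substitute x = 1 + u, y = 1 + v and expand: f = -3*u**3 - 2*u**2*v + u*v**2 + v**3 + v**2.
No constant or linear terms (consistent with a singular point). Quadratic part: v**2. Cubic part: -3*u**3 - 2*u**2*v + u*v**2 + v**3.
The quadratic part v**2 is a perfect square, so there is a single (double) tangent line v = 0, i.e. y = 1. Restricting the cubic part to that line (v = 0) leaves -3*u**3 ≠ 0, so f is not divisible by v and the branch is v² ≈ 3*u**3 to lowest order — this is a cusp.
Classification: cusp.


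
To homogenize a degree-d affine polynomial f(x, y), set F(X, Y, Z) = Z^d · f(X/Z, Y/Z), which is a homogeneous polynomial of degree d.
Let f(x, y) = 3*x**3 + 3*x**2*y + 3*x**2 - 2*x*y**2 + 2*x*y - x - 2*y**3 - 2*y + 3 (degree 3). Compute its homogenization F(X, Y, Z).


F(X, Y, Z) = 3*X**3 + 3*X**2*Y + 3*X**2*Z - 2*X*Y**2 + 2*X*Y*Z - X*Z**2 - 2*Y**3 - 2*Y*Z**2 + 3*Z**3

deg(f) = 3.
Substitute x = X/Z, y = Y/Z into f, then multiply by Z^3.
  monomial 3·x^3·y^0 ↦ 3·X^3·Y^0·Z^0.
  monomial 3·x^2·y^1 ↦ 3·X^2·Y^1·Z^0.
  monomial 3·x^2·y^0 ↦ 3·X^2·Y^0·Z^1.
  monomial -2·x^1·y^2 ↦ -2·X^1·Y^2·Z^0.
  monomial 2·x^1·y^1 ↦ 2·X^1·Y^1·Z^1.
  monomial -1·x^1·y^0 ↦ -1·X^1·Y^0·Z^2.
  monomial -2·x^0·y^3 ↦ -2·X^0·Y^3·Z^0.
  monomial -2·x^0·y^1 ↦ -2·X^0·Y^1·Z^2.
  monomial 3·x^0·y^0 ↦ 3·X^0·Y^0·Z^3.
Collecting: F(X, Y, Z) = 3*X**3 + 3*X**2*Y + 3*X**2*Z - 2*X*Y**2 + 2*X*Y*Z - X*Z**2 - 2*Y**3 - 2*Y*Z**2 + 3*Z**3.


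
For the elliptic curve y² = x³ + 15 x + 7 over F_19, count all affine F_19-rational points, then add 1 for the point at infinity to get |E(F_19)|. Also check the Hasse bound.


Affine points = {(0, 8), (0, 11), (1, 2), (1, 17), (2, 8), (2, 11), (4, 6), (4, 13), (5, 6), (5, 13), (6, 3), (6, 16), (9, 4), (9, 15), (10, 6), (10, 13), (13, 9), (13, 10), (14, 4), (14, 15), (15, 4), (15, 15), (16, 7), (16, 12), (17, 8), (17, 11)}; affine count = 26; |E(F_19)| = 27.

Discriminant check: Δ ∝ 4a³ + 27b² = 4·15³ + 27·7² = 4·3375 + 27·49 ≡ 3 (mod 19). Nonzero ⇒ E is nonsingular.
For each x ∈ F_19, compute rhs = x³ + 15·x + 7 mod 19, then count y ∈ F_19 with y² ≡ rhs.
  x = 0: rhs = 7, matching y values: 8, 11 (2 points).
  x = 1: rhs = 4, matching y values: 2, 17 (2 points).
  x = 2: rhs = 7, matching y values: 8, 11 (2 points).
  x = 3: rhs = 3, matching y values: none (0 points).
  x = 4: rhs = 17, matching y values: 6, 13 (2 points).
  x = 5: rhs = 17, matching y values: 6, 13 (2 points).
  x = 6: rhs = 9, matching y values: 3, 16 (2 points).
  x = 7: rhs = 18, matching y values: none (0 points).
  x = 8: rhs = 12, matching y values: none (0 points).
  x = 9: rhs = 16, matching y values: 4, 15 (2 points).
  x = 10: rhs = 17, matching y values: 6, 13 (2 points).
  x = 11: rhs = 2, matching y values: none (0 points).
  x = 12: rhs = 15, matching y values: none (0 points).
  x = 13: rhs = 5, matching y values: 9, 10 (2 points).
  x = 14: rhs = 16, matching y values: 4, 15 (2 points).
  x = 15: rhs = 16, matching y values: 4, 15 (2 points).
  x = 16: rhs = 11, matching y values: 7, 12 (2 points).
  x = 17: rhs = 7, matching y values: 8, 11 (2 points).
  x = 18: rhs = 10, matching y values: none (0 points).
Total affine count: 26.
Full point count |E(F_19)| = 26 + 1 = 27.
Hasse bound: |27 − (19+1)| = |7| = 7 ≤ 2√19 ≈ 8.7178 ✓.
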